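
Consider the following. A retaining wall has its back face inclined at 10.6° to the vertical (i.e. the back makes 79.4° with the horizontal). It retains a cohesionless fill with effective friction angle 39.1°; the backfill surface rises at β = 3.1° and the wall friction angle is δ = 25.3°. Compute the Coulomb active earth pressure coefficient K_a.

0.300

K_a = sin²(α+φ) / [sin²α · sin(α−δ) · (1 + √{sin(φ+δ)sin(φ−β) / (sin(α−δ)sin(α+β))})²].
With α = 79.4°, φ = 39.1°, δ = 25.3°, β = 3.1°: K_a = 0.3004.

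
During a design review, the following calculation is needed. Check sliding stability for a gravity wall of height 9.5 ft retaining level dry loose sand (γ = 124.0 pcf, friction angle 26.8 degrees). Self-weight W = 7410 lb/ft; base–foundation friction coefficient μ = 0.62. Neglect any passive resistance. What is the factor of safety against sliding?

2.17

K_a = tan²(45° − 26.8°/2) = 0.3785.
P_a = ½K_aγH² = 0.5×0.3785×124.0×9.5² = 2118 lb/ft, acting at H/3 = 3.167 ft above the base.
FS_sliding = μW / P_a = 0.62×7410 / 2118 = 2.169.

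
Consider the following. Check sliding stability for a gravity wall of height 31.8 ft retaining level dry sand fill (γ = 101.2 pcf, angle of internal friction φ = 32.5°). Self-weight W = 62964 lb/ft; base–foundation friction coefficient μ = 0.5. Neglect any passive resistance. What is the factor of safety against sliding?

K_a = tan²(45° − 32.5°/2) = 0.3010.
P_a = ½K_aγH² = 0.5×0.3010×101.2×31.8² = 15400 lb/ft, acting at H/3 = 10.60 ft above the base.
FS_sliding = μW / P_a = 0.5×62964 / 15400 = 2.044.

2.04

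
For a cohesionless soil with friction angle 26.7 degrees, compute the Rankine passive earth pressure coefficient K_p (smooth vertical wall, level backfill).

K_p = (1 + sin φ)/(1 − sin φ) = tan²(45° + 26.7°/2) = 2.632.

2.63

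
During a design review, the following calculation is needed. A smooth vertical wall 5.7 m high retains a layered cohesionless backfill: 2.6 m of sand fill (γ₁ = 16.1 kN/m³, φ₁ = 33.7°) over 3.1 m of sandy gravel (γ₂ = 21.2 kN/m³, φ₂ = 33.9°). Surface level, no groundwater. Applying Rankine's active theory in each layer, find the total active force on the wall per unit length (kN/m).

81.3 kN/m

K_a1 = tan²(45°−33.7°/2) = 0.2863; K_a2 = tan²(45°−33.9°/2) = 0.2839.
Layer 1: σ at base = K_a1 γ₁ h₁ = 11.98 kPa; P₁ = ½×11.98×2.6 = 15.58.
Layer 2: σ_v at top = γ₁h₁ = 41.86; σ_h top = K_a2×41.86 = 11.88; σ_h base = K_a2×(41.86+21.2×3.1) = 30.54.
P₂ = ½(11.88+30.54)×3.1 = 65.76. Total P_a = 15.58+65.76 = 81.34 kN/m.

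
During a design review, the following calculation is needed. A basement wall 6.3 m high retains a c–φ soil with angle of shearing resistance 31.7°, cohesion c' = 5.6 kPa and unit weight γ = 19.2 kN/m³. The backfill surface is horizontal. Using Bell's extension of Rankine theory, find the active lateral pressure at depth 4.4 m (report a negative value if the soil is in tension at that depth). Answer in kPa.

20.0 kPa

K_a = (1 − sin φ)/(1 + sin φ) = 0.3111.
σ_a = K_a γ z − 2c√K_a = 0.3111×19.2×4.4 − 2×5.6×0.5577 = 20.03 kPa.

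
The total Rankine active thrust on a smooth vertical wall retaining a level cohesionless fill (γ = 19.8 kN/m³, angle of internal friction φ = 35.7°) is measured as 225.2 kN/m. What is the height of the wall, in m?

K_a = 0.2630. P_a = ½ K_a γ H² ⇒ H = √(2P_a/(K_a γ)).
H = √(2×225.2/(0.2630×19.8)) = 9.300 m.

9.30 m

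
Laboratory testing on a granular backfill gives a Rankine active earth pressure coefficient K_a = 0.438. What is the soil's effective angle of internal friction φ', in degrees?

K_a = tan²(45° − φ/2) ⇒ 45° − φ/2 = arctan(√0.438) = 33.50°.
φ = 2(45° − 33.50°) = 23.01°.

23.0°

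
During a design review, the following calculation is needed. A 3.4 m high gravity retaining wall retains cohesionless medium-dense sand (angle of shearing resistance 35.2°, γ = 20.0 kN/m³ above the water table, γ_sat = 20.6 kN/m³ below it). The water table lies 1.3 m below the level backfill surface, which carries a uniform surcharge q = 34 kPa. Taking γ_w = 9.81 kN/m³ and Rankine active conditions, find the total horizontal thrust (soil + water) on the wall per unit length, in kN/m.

K_a = tan²(45° − φ/2) = 0.2687.
γ' = 20.6 − 9.81 = 10.79 kN/m³. h₂ = H − d_w = 2.1 m.
σ'_h: at surface K_a·q = 9.135; at WT K_a(q+γd_w) = 16.12; at base K_a(q+γd_w+γ'h₂) = 22.21 kPa.
P₁ = ½(9.135+16.12)×1.3 = 16.42; P₂ = ½(16.12+22.21)×2.1 = 40.25; P_w = ½γ_w h₂² = 21.63.
Total = 16.42+40.25+21.63 = 78.30 kN/m.

78.3 kN/m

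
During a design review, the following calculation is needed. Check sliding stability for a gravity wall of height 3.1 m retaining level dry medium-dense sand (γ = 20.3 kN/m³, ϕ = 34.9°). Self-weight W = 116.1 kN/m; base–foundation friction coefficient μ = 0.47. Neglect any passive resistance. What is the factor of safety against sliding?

2.06

K_a = tan²(45° − 34.9°/2) = 0.2721.
P_a = ½K_aγH² = 0.5×0.2721×20.3×3.1² = 26.55 kN/m, acting at H/3 = 1.033 m above the base.
FS_sliding = μW / P_a = 0.47×116.1 / 26.55 = 2.056.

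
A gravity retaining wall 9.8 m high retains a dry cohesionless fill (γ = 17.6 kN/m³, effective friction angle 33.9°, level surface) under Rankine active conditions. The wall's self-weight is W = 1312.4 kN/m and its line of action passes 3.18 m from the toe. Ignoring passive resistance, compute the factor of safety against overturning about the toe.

K_a = tan²(45° − 33.9°/2) = 0.2839.
P_a = ½K_aγH² = 0.5×0.2839×17.6×9.8² = 239.9 kN/m, acting at H/3 = 3.267 m above the base.
Overturning moment M_o = P_a × H/3 = 239.9 × 3.267 = 783.8.
Resisting moment M_r = W × 3.18 = 1312.4 × 3.18 = 4173.
FS_overturning = M_r/M_o = 4173/783.8 = 5.324.

5.32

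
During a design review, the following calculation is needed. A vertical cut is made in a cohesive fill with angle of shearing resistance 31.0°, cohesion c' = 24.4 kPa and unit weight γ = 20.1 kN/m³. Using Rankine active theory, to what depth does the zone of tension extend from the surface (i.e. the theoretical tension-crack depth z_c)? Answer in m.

K_a = tan²(45° − 31.0°/2) = 0.3201; √K_a = 0.5658.
The active pressure is zero where K_a γ z = 2c√K_a, so z_c = 2c/(γ√K_a) = 2×24.4/(20.1×0.5658) = 4.291 m.

4.29 m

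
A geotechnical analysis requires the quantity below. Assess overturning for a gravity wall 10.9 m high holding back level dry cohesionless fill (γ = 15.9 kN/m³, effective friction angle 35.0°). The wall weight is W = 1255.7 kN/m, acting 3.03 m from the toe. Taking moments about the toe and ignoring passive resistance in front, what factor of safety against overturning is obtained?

K_a = tan²(45° − 35.0°/2) = 0.2710.
P_a = ½K_aγH² = 0.5×0.2710×15.9×10.9² = 256.0 kN/m, acting at H/3 = 3.633 m above the base.
Overturning moment M_o = P_a × H/3 = 256.0 × 3.633 = 930.0.
Resisting moment M_r = W × 3.03 = 1255.7 × 3.03 = 3805.
FS_overturning = M_r/M_o = 3805/930.0 = 4.091.

4.09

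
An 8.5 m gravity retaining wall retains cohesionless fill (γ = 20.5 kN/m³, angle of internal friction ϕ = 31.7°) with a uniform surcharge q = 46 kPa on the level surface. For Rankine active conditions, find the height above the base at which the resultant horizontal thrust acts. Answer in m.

3.32 m

K_a = 0.3111.
Triangular part P₁ = ½K_aγH² = 230.4 at H/3 = 2.833 m; rectangular part P₂ = K_a q H = 121.6 at H/2 = 4.250 m.
ȳ = (P₁·2.833 + P₂·4.250)/(P₁+P₂) = 3.323 m.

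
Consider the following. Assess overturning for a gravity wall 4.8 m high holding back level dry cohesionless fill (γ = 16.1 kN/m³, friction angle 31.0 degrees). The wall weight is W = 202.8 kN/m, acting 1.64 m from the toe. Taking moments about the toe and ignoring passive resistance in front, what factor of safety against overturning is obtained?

K_a = tan²(45° − 31.0°/2) = 0.3201.
P_a = ½K_aγH² = 0.5×0.3201×16.1×4.8² = 59.37 kN/m, acting at H/3 = 1.600 m above the base.
Overturning moment M_o = P_a × H/3 = 59.37 × 1.600 = 94.99.
Resisting moment M_r = W × 1.64 = 202.8 × 1.64 = 332.6.
FS_overturning = M_r/M_o = 332.6/94.99 = 3.501.

3.50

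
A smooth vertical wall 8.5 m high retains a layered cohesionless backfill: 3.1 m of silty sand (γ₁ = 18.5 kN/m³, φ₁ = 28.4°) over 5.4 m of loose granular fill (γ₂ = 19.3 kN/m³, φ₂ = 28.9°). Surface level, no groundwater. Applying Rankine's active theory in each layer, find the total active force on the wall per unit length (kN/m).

237 kN/m

K_a1 = tan²(45°−28.4°/2) = 0.3554; K_a2 = tan²(45°−28.9°/2) = 0.3484.
Layer 1: σ at base = K_a1 γ₁ h₁ = 20.38 kPa; P₁ = ½×20.38×3.1 = 31.59.
Layer 2: σ_v at top = γ₁h₁ = 57.35; σ_h top = K_a2×57.35 = 19.98; σ_h base = K_a2×(57.35+19.3×5.4) = 56.28.
P₂ = ½(19.98+56.28)×5.4 = 205.9. Total P_a = 31.59+205.9 = 237.5 kN/m.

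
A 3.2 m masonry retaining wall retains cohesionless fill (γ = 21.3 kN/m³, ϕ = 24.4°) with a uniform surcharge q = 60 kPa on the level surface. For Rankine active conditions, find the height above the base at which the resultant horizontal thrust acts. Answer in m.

K_a = 0.4153.
Triangular part P₁ = ½K_aγH² = 45.29 at H/3 = 1.067 m; rectangular part P₂ = K_a q H = 79.74 at H/2 = 1.600 m.
ȳ = (P₁·1.067 + P₂·1.600)/(P₁+P₂) = 1.407 m.

1.41 m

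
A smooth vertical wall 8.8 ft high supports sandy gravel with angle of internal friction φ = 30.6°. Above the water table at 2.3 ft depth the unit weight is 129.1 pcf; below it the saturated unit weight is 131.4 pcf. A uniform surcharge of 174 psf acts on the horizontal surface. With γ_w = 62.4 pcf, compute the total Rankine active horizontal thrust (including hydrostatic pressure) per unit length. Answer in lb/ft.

K_a = tan²(45° − φ/2) = 0.3253.
γ' = 131.4 − 62.4 = 69.00 pcf. h₂ = H − d_w = 6.5 ft.
σ'_h: at surface K_a·q = 56.61; at WT K_a(q+γd_w) = 153.2; at base K_a(q+γd_w+γ'h₂) = 299.1 psf.
P₁ = ½(56.61+153.2)×2.3 = 241.3; P₂ = ½(153.2+299.1)×6.5 = 1470; P_w = ½γ_w h₂² = 1318.
Total = 241.3+1470+1318 = 3030 lb/ft.

3030 lb/ft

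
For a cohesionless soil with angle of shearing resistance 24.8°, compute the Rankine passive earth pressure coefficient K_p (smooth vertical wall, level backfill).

K_p = (1 + sin φ)/(1 − sin φ) = tan²(45° + 24.8°/2) = 2.445.

2.45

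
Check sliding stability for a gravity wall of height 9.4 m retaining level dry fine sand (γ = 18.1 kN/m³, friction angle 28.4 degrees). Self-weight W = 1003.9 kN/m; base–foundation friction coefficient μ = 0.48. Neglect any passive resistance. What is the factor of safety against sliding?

1.70

K_a = tan²(45° − 28.4°/2) = 0.3554.
P_a = ½K_aγH² = 0.5×0.3554×18.1×9.4² = 284.2 kN/m, acting at H/3 = 3.133 m above the base.
FS_sliding = μW / P_a = 0.48×1003.9 / 284.2 = 1.696.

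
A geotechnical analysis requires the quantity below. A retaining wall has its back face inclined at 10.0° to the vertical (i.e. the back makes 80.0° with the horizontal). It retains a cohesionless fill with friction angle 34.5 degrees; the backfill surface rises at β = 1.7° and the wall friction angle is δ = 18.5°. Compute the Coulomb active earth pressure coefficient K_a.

K_a = sin²(α+φ) / [sin²α · sin(α−δ) · (1 + √{sin(φ+δ)sin(φ−β) / (sin(α−δ)sin(α+β))})²].
With α = 80.0°, φ = 34.5°, δ = 18.5°, β = 1.7°: K_a = 0.3341.

0.334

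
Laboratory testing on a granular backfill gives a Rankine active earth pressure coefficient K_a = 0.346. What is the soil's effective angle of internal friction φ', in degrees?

K_a = tan²(45° − φ/2) ⇒ 45° − φ/2 = arctan(√0.346) = 30.46°.
φ = 2(45° − 30.46°) = 29.07°.

29.1°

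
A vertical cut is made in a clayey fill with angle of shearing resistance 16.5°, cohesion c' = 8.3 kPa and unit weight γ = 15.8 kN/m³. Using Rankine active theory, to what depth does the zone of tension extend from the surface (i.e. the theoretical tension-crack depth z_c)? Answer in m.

1.41 m

K_a = tan²(45° − 16.5°/2) = 0.5576; √K_a = 0.7467.
The active pressure is zero where K_a γ z = 2c√K_a, so z_c = 2c/(γ√K_a) = 2×8.3/(15.8×0.7467) = 1.407 m.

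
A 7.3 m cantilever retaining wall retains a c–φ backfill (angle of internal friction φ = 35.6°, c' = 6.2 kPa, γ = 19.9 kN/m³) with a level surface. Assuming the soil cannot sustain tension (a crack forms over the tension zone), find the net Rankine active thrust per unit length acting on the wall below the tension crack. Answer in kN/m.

K_a = 0.2641; √K_a = 0.5139.
Tension-crack depth z_c = 2c/(γ√K_a) = 2×6.2/(19.9×0.5139) = 1.212 m.
σ_a at base = K_a γ H − 2c√K_a = 0.2641×19.9×7.3 − 2×6.2×0.5139 = 32.00 kPa.
P_a = ½ × 32.00 × (H − z_c) = 0.5×32.00×6.088 = 97.39 kN/m.

97.4 kN/m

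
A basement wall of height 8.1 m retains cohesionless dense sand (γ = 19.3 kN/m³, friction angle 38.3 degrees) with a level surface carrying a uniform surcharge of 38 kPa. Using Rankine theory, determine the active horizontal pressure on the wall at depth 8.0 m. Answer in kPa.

K_a = (1 − sin φ)/(1 + sin φ) = 0.2347.
σ_v = γz + q = 19.3 × 8.0 + 38 = 192.4 kPa.
σ_h = K_a σ_v = 0.2347 × 192.4 = 45.16 kPa.

45.2 kPa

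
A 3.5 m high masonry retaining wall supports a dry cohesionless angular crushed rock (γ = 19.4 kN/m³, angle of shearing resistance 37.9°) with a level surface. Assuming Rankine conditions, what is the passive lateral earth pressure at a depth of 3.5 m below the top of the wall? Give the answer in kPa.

K_p = (1 + sin φ)/(1 − sin φ) = 4.185.
σ_h = K_p γ z = 4.185 × 19.4 × 3.5 = 284.2 kPa.

284 kPa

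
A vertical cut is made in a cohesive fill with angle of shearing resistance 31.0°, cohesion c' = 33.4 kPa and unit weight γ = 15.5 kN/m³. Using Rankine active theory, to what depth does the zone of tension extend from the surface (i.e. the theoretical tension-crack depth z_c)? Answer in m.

K_a = tan²(45° − 31.0°/2) = 0.3201; √K_a = 0.5658.
The active pressure is zero where K_a γ z = 2c√K_a, so z_c = 2c/(γ√K_a) = 2×33.4/(15.5×0.5658) = 7.617 m.

7.62 m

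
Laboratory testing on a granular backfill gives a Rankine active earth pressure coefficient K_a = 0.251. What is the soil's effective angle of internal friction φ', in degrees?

36.8°

K_a = tan²(45° − φ/2) ⇒ 45° − φ/2 = arctan(√0.251) = 26.61°.
φ = 2(45° − 26.61°) = 36.78°.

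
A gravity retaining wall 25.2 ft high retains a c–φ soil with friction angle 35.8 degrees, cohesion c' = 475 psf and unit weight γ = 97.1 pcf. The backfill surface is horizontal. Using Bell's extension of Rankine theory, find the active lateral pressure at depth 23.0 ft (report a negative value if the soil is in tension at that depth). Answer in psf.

K_a = (1 − sin φ)/(1 + sin φ) = 0.2619.
σ_a = K_a γ z − 2c√K_a = 0.2619×97.1×23.0 − 2×475×0.5117 = 98.68 psf.

98.7 psf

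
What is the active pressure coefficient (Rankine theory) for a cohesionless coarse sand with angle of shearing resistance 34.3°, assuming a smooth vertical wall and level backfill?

K_a = (1 − sin φ)/(1 + sin φ) = (1 − sin 34.3°)/(1 + sin 34.3°) = 0.2792.

0.279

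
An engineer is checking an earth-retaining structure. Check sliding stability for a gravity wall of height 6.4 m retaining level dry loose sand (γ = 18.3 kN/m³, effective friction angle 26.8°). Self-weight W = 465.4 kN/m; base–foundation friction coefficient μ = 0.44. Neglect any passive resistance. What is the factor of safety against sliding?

K_a = tan²(45° − 26.8°/2) = 0.3785.
P_a = ½K_aγH² = 0.5×0.3785×18.3×6.4² = 141.8 kN/m, acting at H/3 = 2.133 m above the base.
FS_sliding = μW / P_a = 0.44×465.4 / 141.8 = 1.444.

1.44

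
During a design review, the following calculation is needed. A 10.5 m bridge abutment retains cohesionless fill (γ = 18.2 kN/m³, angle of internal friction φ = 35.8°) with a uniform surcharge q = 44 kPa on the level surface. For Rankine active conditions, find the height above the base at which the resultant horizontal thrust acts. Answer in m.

K_a = 0.2619.
Triangular part P₁ = ½K_aγH² = 262.7 at H/3 = 3.500 m; rectangular part P₂ = K_a q H = 121.0 at H/2 = 5.250 m.
ȳ = (P₁·3.500 + P₂·5.250)/(P₁+P₂) = 4.052 m.

4.05 m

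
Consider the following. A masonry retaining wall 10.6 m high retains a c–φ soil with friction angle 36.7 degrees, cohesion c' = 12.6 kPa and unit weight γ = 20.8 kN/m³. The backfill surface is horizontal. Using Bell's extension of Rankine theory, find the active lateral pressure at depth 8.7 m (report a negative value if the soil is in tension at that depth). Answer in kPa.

32.9 kPa

K_a = (1 − sin φ)/(1 + sin φ) = 0.2519.
σ_a = K_a γ z − 2c√K_a = 0.2519×20.8×8.7 − 2×12.6×0.5019 = 32.93 kPa.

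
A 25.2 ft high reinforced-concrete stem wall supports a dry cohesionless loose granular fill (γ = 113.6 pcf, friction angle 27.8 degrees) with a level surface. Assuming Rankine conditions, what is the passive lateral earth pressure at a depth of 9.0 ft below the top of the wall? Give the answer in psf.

2810 psf

K_p = (1 + sin φ)/(1 − sin φ) = 2.748.
σ_h = K_p γ z = 2.748 × 113.6 × 9.0 = 2810 psf.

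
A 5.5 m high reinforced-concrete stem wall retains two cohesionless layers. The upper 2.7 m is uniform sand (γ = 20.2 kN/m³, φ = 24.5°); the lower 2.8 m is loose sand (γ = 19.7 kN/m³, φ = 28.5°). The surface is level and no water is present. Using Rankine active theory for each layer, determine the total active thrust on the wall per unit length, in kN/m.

K_a1 = tan²(45°−24.5°/2) = 0.4137; K_a2 = tan²(45°−28.5°/2) = 0.3540.
Layer 1: σ at base = K_a1 γ₁ h₁ = 22.57 kPa; P₁ = ½×22.57×2.7 = 30.46.
Layer 2: σ_v at top = γ₁h₁ = 54.54; σ_h top = K_a2×54.54 = 19.30; σ_h base = K_a2×(54.54+19.7×2.8) = 38.83.
P₂ = ½(19.30+38.83)×2.8 = 81.39. Total P_a = 30.46+81.39 = 111.8 kN/m.

112 kN/m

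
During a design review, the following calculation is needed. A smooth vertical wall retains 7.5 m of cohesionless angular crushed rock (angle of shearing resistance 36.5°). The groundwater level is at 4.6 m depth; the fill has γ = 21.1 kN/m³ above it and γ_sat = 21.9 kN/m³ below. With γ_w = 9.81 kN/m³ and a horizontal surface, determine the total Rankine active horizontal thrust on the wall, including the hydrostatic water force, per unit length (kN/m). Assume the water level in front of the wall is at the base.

182 kN/m

K_a = tan²(45° − φ/2) = 0.2541.
γ' = 21.9 − 9.81 = 12.09 kN/m³. Depth below WT = 2.9 m.
σ'_h at WT = K_a γ d_w = 24.66 kPa; at base = 24.66 + K_a γ' × 2.9 = 33.57 kPa.
P₁ (0–4.6 m) = ½×24.66×4.6 = 56.72. P₂ (4.6–7.5 m) = ½(24.66+33.57)×2.9 = 84.43.
P_w = ½ γ_w h₂² = 0.5×9.81×2.9² = 41.25. Total = 56.72+84.43+41.25 = 182.4 kN/m.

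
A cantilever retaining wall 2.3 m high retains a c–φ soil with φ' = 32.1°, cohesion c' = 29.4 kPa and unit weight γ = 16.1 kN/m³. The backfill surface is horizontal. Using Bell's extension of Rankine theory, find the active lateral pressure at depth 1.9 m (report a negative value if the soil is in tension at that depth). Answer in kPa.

-23.2 kPa

K_a = (1 − sin φ)/(1 + sin φ) = 0.3060.
σ_a = K_a γ z − 2c√K_a = 0.3060×16.1×1.9 − 2×29.4×0.5532 = -23.17 kPa.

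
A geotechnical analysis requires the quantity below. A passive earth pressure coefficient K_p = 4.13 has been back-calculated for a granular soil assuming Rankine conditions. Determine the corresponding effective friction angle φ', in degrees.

37.6°

K_p = (1+sin φ)/(1−sin φ) ⇒ sin φ = (K_p − 1)/(K_p + 1) = 0.6101.
φ = arcsin(0.6101) = 37.60°.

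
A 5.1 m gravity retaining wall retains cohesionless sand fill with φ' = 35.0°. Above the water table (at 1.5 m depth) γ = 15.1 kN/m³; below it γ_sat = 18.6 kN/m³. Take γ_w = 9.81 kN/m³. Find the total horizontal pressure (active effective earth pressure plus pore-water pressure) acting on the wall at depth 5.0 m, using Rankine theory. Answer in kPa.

48.8 kPa

K_a = (1 − sin φ)/(1 + sin φ) = 0.2710.
γ' = 18.6 − 9.81 = 8.790 kN/m³.
Effective vertical stress at 5.0 m: σ'_v = 15.1×1.5 + 8.790×3.50 = 53.42 kPa.
σ'_h = K_a σ'_v = 0.2710 × 53.42 = 14.47 kPa; u = γ_w × 3.50 = 34.34 kPa.
Total σ_h = 14.47 + 34.34 = 48.81 kPa.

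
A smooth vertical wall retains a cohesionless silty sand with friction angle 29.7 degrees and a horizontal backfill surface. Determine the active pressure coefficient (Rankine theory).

0.337

K_a = (1 − sin φ)/(1 + sin φ) = (1 − sin 29.7°)/(1 + sin 29.7°) = 0.3374.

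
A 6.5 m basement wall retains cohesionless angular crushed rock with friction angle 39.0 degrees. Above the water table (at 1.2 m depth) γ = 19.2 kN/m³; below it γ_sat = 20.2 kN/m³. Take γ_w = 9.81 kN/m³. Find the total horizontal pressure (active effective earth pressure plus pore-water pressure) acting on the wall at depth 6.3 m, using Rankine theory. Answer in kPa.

K_a = (1 − sin φ)/(1 + sin φ) = 0.2275.
γ' = 20.2 − 9.81 = 10.39 kN/m³.
Effective vertical stress at 6.3 m: σ'_v = 19.2×1.2 + 10.39×5.10 = 76.03 kPa.
σ'_h = K_a σ'_v = 0.2275 × 76.03 = 17.30 kPa; u = γ_w × 5.10 = 50.03 kPa.
Total σ_h = 17.30 + 50.03 = 67.33 kPa.

67.3 kPa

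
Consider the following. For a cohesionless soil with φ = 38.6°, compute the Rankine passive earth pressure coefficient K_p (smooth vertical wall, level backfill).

4.32

K_p = (1 + sin φ)/(1 − sin φ) = tan²(45° + 38.6°/2) = 4.317.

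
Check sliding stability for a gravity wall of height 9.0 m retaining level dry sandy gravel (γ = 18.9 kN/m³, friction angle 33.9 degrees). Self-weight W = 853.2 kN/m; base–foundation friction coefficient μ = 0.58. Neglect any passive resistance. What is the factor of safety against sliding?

2.28

K_a = tan²(45° − 33.9°/2) = 0.2839.
P_a = ½K_aγH² = 0.5×0.2839×18.9×9.0² = 217.3 kN/m, acting at H/3 = 3.000 m above the base.
FS_sliding = μW / P_a = 0.58×853.2 / 217.3 = 2.277.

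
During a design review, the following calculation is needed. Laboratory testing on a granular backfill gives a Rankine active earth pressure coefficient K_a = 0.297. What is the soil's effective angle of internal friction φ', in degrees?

32.8°

K_a = tan²(45° − φ/2) ⇒ 45° − φ/2 = arctan(√0.297) = 28.59°.
φ = 2(45° − 28.59°) = 32.82°.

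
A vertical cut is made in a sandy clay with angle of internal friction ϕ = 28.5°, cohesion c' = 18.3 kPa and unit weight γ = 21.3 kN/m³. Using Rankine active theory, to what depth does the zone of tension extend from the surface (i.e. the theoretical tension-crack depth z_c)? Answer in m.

K_a = tan²(45° − 28.5°/2) = 0.3540; √K_a = 0.5949.
The active pressure is zero where K_a γ z = 2c√K_a, so z_c = 2c/(γ√K_a) = 2×18.3/(21.3×0.5949) = 2.888 m.

2.89 m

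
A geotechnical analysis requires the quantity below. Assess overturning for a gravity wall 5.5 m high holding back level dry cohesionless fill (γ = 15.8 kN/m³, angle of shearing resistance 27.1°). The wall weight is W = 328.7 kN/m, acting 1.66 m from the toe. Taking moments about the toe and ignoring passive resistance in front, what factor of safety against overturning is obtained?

3.33

K_a = tan²(45° − 27.1°/2) = 0.3741.
P_a = ½K_aγH² = 0.5×0.3741×15.8×5.5² = 89.39 kN/m, acting at H/3 = 1.833 m above the base.
Overturning moment M_o = P_a × H/3 = 89.39 × 1.833 = 163.9.
Resisting moment M_r = W × 1.66 = 328.7 × 1.66 = 545.6.
FS_overturning = M_r/M_o = 545.6/163.9 = 3.329.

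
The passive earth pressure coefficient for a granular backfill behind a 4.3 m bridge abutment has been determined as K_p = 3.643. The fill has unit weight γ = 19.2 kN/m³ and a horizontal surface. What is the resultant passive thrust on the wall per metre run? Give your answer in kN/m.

647 kN/m

P = ½ K_p γ H² = 0.5 × 3.643 × 19.2 × 4.3² = 646.6 kN/m.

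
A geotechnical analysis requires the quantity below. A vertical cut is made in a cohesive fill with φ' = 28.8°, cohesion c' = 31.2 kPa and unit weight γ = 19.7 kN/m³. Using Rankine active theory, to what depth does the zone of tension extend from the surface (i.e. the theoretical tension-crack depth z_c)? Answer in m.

K_a = tan²(45° − 28.8°/2) = 0.3498; √K_a = 0.5914.
The active pressure is zero where K_a γ z = 2c√K_a, so z_c = 2c/(γ√K_a) = 2×31.2/(19.7×0.5914) = 5.356 m.

5.36 m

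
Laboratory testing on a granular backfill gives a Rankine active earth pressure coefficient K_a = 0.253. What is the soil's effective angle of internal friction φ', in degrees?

36.6°

K_a = tan²(45° − φ/2) ⇒ 45° − φ/2 = arctan(√0.253) = 26.70°.
φ = 2(45° − 26.70°) = 36.60°.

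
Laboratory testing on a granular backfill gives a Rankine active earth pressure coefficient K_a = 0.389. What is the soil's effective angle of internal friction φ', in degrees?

K_a = tan²(45° − φ/2) ⇒ 45° − φ/2 = arctan(√0.389) = 31.95°.
φ = 2(45° − 31.95°) = 26.10°.

26.1°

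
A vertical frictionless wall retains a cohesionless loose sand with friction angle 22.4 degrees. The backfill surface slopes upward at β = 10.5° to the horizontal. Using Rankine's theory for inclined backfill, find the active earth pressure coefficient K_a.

0.484

K_a = cos β · (cos β − √(cos²β − cos²φ)) / (cos β + √(cos²β − cos²φ)).
cos β = 0.9833, cos φ = 0.9245, √(cos²β − cos²φ) = 0.3347.
K_a = 0.9833 × (0.9833 − 0.3347)/(0.9833 + 0.3347) = 0.4839.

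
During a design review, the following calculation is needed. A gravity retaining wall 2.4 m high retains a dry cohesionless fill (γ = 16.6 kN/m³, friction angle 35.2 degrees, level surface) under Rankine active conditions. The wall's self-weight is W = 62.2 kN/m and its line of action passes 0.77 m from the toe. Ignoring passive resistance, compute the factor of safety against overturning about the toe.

4.66

K_a = tan²(45° − 35.2°/2) = 0.2687.
P_a = ½K_aγH² = 0.5×0.2687×16.6×2.4² = 12.85 kN/m, acting at H/3 = 0.8000 m above the base.
Overturning moment M_o = P_a × H/3 = 12.85 × 0.8000 = 10.28.
Resisting moment M_r = W × 0.77 = 62.2 × 0.77 = 47.89.
FS_overturning = M_r/M_o = 47.89/10.28 = 4.661.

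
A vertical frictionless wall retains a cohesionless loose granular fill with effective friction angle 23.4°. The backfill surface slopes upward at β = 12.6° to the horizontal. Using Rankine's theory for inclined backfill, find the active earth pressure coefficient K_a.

K_a = cos β · (cos β − √(cos²β − cos²φ)) / (cos β + √(cos²β − cos²φ)).
cos β = 0.9759, cos φ = 0.9178, √(cos²β − cos²φ) = 0.3319.
K_a = 0.9759 × (0.9759 − 0.3319)/(0.9759 + 0.3319) = 0.4806.

0.481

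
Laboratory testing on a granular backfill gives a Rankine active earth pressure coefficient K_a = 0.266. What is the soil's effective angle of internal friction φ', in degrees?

35.4°

K_a = tan²(45° − φ/2) ⇒ 45° − φ/2 = arctan(√0.266) = 27.28°.
φ = 2(45° − 27.28°) = 35.43°.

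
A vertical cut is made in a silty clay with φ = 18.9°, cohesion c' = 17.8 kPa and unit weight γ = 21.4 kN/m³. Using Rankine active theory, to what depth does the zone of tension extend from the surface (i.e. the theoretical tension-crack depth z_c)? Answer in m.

K_a = tan²(45° − 18.9°/2) = 0.5107; √K_a = 0.7146.
The active pressure is zero where K_a γ z = 2c√K_a, so z_c = 2c/(γ√K_a) = 2×17.8/(21.4×0.7146) = 2.328 m.

2.33 m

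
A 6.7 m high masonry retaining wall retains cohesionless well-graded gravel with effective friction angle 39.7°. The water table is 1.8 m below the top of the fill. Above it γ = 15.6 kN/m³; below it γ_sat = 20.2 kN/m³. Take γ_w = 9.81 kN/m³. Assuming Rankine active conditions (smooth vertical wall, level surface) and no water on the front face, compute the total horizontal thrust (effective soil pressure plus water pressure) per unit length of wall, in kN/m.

181 kN/m

K_a = tan²(45° − φ/2) = 0.2204.
γ' = 20.2 − 9.81 = 10.39 kN/m³. Depth below WT = 4.9 m.
σ'_h at WT = K_a γ d_w = 6.190 kPa; at base = 6.190 + K_a γ' × 4.9 = 17.41 kPa.
P₁ (0–1.8 m) = ½×6.190×1.8 = 5.571. P₂ (1.8–6.7 m) = ½(6.190+17.41)×4.9 = 57.82.
P_w = ½ γ_w h₂² = 0.5×9.81×4.9² = 117.8. Total = 5.571+57.82+117.8 = 181.2 kN/m.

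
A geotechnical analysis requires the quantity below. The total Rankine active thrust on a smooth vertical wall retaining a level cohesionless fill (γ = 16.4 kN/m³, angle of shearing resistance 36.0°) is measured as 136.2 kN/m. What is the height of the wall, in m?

K_a = 0.2596. P_a = ½ K_a γ H² ⇒ H = √(2P_a/(K_a γ)).
H = √(2×136.2/(0.2596×16.4)) = 7.999 m.

8.00 m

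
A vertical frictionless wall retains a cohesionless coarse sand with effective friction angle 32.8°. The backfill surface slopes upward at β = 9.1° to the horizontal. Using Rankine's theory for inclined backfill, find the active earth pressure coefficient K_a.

0.308

K_a = cos β · (cos β − √(cos²β − cos²φ)) / (cos β + √(cos²β − cos²φ)).
cos β = 0.9874, cos φ = 0.8406, √(cos²β − cos²φ) = 0.5181.
K_a = 0.9874 × (0.9874 − 0.5181)/(0.9874 + 0.5181) = 0.3078.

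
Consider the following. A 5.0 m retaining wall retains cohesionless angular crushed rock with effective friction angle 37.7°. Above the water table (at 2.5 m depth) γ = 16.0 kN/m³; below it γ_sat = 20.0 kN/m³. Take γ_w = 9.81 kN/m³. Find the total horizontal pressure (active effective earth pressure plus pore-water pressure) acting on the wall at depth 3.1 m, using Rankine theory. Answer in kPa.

K_a = (1 − sin φ)/(1 + sin φ) = 0.2411.
γ' = 20.0 − 9.81 = 10.19 kN/m³.
Effective vertical stress at 3.1 m: σ'_v = 16.0×2.5 + 10.19×0.600 = 46.11 kPa.
σ'_h = K_a σ'_v = 0.2411 × 46.11 = 11.12 kPa; u = γ_w × 0.600 = 5.886 kPa.
Total σ_h = 11.12 + 5.886 = 17.00 kPa.

17.0 kPa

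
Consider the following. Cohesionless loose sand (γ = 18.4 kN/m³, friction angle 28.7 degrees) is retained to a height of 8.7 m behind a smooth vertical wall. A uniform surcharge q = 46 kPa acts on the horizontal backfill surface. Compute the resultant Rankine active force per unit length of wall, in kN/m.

385 kN/m

K_a = tan²(45° − φ/2) = 0.3511.
Soil triangle: ½ K_a γ H² = 0.5×0.3511×18.4×8.7² = 244.5 kN/m.
Surcharge rectangle: K_a q H = 0.3511×46×8.7 = 140.5 kN/m.
Total = 244.5 + 140.5 = 385.0 kN/m.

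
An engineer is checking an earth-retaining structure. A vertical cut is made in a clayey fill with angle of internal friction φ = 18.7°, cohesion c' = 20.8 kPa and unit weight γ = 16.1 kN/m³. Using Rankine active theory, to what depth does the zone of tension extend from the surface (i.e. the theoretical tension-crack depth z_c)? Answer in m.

K_a = tan²(45° − 18.7°/2) = 0.5144; √K_a = 0.7173.
The active pressure is zero where K_a γ z = 2c√K_a, so z_c = 2c/(γ√K_a) = 2×20.8/(16.1×0.7173) = 3.602 m.

3.60 m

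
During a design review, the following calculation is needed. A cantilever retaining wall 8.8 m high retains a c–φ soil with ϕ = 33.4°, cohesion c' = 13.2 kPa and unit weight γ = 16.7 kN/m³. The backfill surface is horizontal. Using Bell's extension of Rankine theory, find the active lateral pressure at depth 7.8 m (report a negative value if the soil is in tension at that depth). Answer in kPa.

23.6 kPa

K_a = (1 − sin φ)/(1 + sin φ) = 0.2899.
σ_a = K_a γ z − 2c√K_a = 0.2899×16.7×7.8 − 2×13.2×0.5384 = 23.55 kPa.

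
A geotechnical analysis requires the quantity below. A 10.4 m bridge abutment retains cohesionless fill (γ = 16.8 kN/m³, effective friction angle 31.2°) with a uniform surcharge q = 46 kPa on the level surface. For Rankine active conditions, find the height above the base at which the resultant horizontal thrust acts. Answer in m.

4.06 m

K_a = 0.3175.
Triangular part P₁ = ½K_aγH² = 288.5 at H/3 = 3.467 m; rectangular part P₂ = K_a q H = 151.9 at H/2 = 5.200 m.
ȳ = (P₁·3.467 + P₂·5.200)/(P₁+P₂) = 4.065 m.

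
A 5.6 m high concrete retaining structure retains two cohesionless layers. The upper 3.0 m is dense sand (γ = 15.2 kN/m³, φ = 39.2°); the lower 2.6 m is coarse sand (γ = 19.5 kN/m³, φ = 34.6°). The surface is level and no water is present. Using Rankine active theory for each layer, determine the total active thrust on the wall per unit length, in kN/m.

K_a1 = tan²(45°−39.2°/2) = 0.2255; K_a2 = tan²(45°−34.6°/2) = 0.2756.
Layer 1: σ at base = K_a1 γ₁ h₁ = 10.28 kPa; P₁ = ½×10.28×3.0 = 15.42.
Layer 2: σ_v at top = γ₁h₁ = 45.60; σ_h top = K_a2×45.60 = 12.57; σ_h base = K_a2×(45.60+19.5×2.6) = 26.54.
P₂ = ½(12.57+26.54)×2.6 = 50.85. Total P_a = 15.42+50.85 = 66.27 kN/m.

66.3 kN/m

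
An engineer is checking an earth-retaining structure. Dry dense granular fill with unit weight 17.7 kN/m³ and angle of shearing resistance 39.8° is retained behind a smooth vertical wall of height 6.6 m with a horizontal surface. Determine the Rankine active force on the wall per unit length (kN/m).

84.6 kN/m

K_a = tan²(45° − φ/2) = 0.2194.
P_a = ½ K_a γ H² = 0.5 × 0.2194 × 17.7 × 6.6² = 84.59 kN/m.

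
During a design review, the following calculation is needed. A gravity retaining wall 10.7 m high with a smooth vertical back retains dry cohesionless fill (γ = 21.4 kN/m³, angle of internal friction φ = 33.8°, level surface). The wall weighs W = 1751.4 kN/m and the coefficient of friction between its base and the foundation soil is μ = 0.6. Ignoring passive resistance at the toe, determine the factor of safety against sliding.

3.01

K_a = tan²(45° − 33.8°/2) = 0.2851.
P_a = ½K_aγH² = 0.5×0.2851×21.4×10.7² = 349.3 kN/m, acting at H/3 = 3.567 m above the base.
FS_sliding = μW / P_a = 0.6×1751.4 / 349.3 = 3.009.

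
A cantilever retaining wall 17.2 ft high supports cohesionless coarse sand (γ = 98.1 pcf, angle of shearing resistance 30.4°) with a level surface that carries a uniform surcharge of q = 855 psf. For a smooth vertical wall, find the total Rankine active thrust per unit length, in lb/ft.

9580 lb/ft

K_a = tan²(45° − φ/2) = 0.3280.
Soil triangle: ½ K_a γ H² = 0.5×0.3280×98.1×17.2² = 4759 lb/ft.
Surcharge rectangle: K_a q H = 0.3280×855×17.2 = 4823 lb/ft.
Total = 4759 + 4823 = 9583 lb/ft.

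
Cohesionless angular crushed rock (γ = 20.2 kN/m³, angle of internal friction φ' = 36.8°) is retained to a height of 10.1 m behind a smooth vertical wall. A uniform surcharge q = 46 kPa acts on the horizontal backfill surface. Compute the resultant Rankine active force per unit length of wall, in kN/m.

375 kN/m

K_a = tan²(45° − φ/2) = 0.2508.
Soil triangle: ½ K_a γ H² = 0.5×0.2508×20.2×10.1² = 258.4 kN/m.
Surcharge rectangle: K_a q H = 0.2508×46×10.1 = 116.5 kN/m.
Total = 258.4 + 116.5 = 374.9 kN/m.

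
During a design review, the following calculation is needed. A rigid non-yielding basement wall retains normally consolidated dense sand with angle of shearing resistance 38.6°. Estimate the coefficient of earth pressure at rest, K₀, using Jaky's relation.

K₀ = 1 − sin φ' = 1 − sin 38.6° = 0.3761.

0.376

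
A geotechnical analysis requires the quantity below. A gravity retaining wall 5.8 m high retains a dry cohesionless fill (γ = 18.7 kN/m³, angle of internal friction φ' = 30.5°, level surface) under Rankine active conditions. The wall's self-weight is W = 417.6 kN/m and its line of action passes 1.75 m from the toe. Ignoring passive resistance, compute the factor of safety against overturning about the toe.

3.68

K_a = tan²(45° − 30.5°/2) = 0.3267.
P_a = ½K_aγH² = 0.5×0.3267×18.7×5.8² = 102.7 kN/m, acting at H/3 = 1.933 m above the base.
Overturning moment M_o = P_a × H/3 = 102.7 × 1.933 = 198.6.
Resisting moment M_r = W × 1.75 = 417.6 × 1.75 = 730.8.
FS_overturning = M_r/M_o = 730.8/198.6 = 3.679.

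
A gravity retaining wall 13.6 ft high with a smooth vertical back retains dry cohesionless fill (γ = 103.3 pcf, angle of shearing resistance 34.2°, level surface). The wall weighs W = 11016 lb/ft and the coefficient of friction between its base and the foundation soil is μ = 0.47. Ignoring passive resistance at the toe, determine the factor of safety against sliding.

1.93

K_a = tan²(45° − 34.2°/2) = 0.2803.
P_a = ½K_aγH² = 0.5×0.2803×103.3×13.6² = 2678 lb/ft, acting at H/3 = 4.533 ft above the base.
FS_sliding = μW / P_a = 0.47×11016 / 2678 = 1.933.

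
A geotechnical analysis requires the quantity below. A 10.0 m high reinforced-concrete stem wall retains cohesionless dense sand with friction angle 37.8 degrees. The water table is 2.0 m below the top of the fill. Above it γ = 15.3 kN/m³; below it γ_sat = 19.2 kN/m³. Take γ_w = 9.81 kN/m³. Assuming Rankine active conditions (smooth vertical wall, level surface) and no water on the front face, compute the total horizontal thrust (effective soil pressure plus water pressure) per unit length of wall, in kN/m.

K_a = tan²(45° − φ/2) = 0.2400.
γ' = 19.2 − 9.81 = 9.390 kN/m³. Depth below WT = 8.0 m.
σ'_h at WT = K_a γ d_w = 7.344 kPa; at base = 7.344 + K_a γ' × 8.0 = 25.37 kPa.
P₁ (0–2.0 m) = ½×7.344×2.0 = 7.344. P₂ (2.0–10.0 m) = ½(7.344+25.37)×8.0 = 130.9.
P_w = ½ γ_w h₂² = 0.5×9.81×8.0² = 313.9. Total = 7.344+130.9+313.9 = 452.1 kN/m.

452 kN/m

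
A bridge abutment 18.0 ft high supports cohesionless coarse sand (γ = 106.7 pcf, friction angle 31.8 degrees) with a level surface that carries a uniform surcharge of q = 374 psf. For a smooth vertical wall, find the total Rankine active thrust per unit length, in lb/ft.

7440 lb/ft

K_a = tan²(45° − φ/2) = 0.3098.
Soil triangle: ½ K_a γ H² = 0.5×0.3098×106.7×18.0² = 5355 lb/ft.
Surcharge rectangle: K_a q H = 0.3098×374×18.0 = 2086 lb/ft.
Total = 5355 + 2086 = 7440 lb/ft.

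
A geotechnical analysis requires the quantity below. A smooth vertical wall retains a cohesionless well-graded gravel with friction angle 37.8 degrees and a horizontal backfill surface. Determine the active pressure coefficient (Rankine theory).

K_a = (1 − sin φ)/(1 + sin φ) = (1 − sin 37.8°)/(1 + sin 37.8°) = 0.2400.

0.240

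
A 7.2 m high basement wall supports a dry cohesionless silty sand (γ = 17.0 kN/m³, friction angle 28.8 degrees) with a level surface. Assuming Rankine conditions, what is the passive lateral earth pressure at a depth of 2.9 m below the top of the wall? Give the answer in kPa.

K_p = (1 + sin φ)/(1 − sin φ) = 2.859.
σ_h = K_p γ z = 2.859 × 17.0 × 2.9 = 141.0 kPa.

141 kPa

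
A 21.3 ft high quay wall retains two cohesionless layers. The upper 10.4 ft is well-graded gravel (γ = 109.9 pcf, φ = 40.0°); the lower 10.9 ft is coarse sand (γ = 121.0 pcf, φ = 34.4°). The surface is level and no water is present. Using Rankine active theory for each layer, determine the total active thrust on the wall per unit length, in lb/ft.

K_a1 = tan²(45°−40.0°/2) = 0.2174; K_a2 = tan²(45°−34.4°/2) = 0.2780.
Layer 1: σ at base = K_a1 γ₁ h₁ = 248.5 psf; P₁ = ½×248.5×10.4 = 1292.
Layer 2: σ_v at top = γ₁h₁ = 1143; σ_h top = K_a2×1143 = 317.7; σ_h base = K_a2×(1143+121.0×10.9) = 684.4.
P₂ = ½(317.7+684.4)×10.9 = 5461. Total P_a = 1292+5461 = 6754 lb/ft.

6750 lb/ft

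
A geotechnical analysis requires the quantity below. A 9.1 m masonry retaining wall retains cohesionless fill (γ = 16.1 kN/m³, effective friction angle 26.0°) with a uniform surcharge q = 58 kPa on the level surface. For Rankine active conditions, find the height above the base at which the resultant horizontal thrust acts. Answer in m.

K_a = 0.3905.
Triangular part P₁ = ½K_aγH² = 260.3 at H/3 = 3.033 m; rectangular part P₂ = K_a q H = 206.1 at H/2 = 4.550 m.
ȳ = (P₁·3.033 + P₂·4.550)/(P₁+P₂) = 3.704 m.

3.70 m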